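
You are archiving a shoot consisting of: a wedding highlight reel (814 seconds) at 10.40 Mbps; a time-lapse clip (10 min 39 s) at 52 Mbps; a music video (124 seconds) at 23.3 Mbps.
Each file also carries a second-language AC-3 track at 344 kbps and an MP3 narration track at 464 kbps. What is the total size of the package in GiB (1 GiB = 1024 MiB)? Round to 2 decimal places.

5.34 GiB

Audio total: 344 + 464 = 808 kbps = 0.808 Mbps.
wedding highlight reel: 11.208 Mbps × 814 s = 9123.3 Mb
time-lapse clip: 52.808 Mbps × 639 s = 33744.3 Mb
music video: 24.108 Mbps × 124 s = 2989.4 Mb
Total: 45857.0 Mb = 5732.1 MB.
= 5.338 GiB.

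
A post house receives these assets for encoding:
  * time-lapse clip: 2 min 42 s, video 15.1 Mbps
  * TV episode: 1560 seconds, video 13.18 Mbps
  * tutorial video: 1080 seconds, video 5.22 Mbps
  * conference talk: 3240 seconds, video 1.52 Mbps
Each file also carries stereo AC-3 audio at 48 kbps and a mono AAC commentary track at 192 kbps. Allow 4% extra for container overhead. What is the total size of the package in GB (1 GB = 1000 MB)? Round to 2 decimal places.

Audio total: 48 + 192 = 240 kbps = 0.240 Mbps.
time-lapse clip: 15.340 Mbps × 162 s × 1.04 = 2584.5 Mb
TV episode: 13.420 Mbps × 1560 s × 1.04 = 21772.6 Mb
tutorial video: 5.460 Mbps × 1080 s × 1.04 = 6132.7 Mb
conference talk: 1.760 Mbps × 3240 s × 1.04 = 5930.5 Mb
Total: 36420.3 Mb = 4552.5 MB.
= 4.553 GB.

4.55 GB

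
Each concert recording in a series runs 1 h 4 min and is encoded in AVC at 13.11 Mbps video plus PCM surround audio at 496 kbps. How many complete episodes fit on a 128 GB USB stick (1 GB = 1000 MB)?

1 h 4 min = 64 min = 3840 s
Audio: 496 kbps = 0.496 Mbps.
Total bitrate: 13.606 Mbps.
Per item: 13.606 Mbps × 3840 s = 52,247 Mb = 6,531 MB.
Capacity: 128 GB = 1,024,000 Mb; 19.60 items → 19 complete.

19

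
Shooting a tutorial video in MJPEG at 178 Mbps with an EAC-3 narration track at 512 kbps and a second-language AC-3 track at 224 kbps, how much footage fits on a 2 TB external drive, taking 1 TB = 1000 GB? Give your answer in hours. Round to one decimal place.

Audio total: 512 + 224 = 736 kbps = 0.736 Mbps.
Total bitrate: 178 + 0.736 = 178.736 Mbps.
Capacity: 2 TB = 16,000,000 Mb.
Recording time: 16,000,000 / 178.736 = 89,518 s ≈ 24.9 hours.

24.9 hours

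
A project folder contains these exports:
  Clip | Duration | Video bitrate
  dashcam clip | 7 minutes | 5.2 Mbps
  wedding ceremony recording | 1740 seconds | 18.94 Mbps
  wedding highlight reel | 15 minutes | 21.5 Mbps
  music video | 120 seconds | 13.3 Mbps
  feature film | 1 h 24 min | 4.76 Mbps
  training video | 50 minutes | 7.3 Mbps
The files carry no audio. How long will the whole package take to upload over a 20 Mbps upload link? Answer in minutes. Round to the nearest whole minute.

dashcam clip: 5.200 Mbps × 420 s = 2184.0 Mb
wedding ceremony recording: 18.940 Mbps × 1740 s = 32955.6 Mb
wedding highlight reel: 21.500 Mbps × 900 s = 19350.0 Mb
music video: 13.300 Mbps × 120 s = 1596.0 Mb
feature film: 4.760 Mbps × 5040 s = 23990.4 Mb
training video: 7.300 Mbps × 3000 s = 21900.0 Mb
Total: 101976.0 Mb = 12747.0 MB.
At 20 Mbps: 101976.0 / 20 = 5099 s ≈ 85 minutes.

85 minutes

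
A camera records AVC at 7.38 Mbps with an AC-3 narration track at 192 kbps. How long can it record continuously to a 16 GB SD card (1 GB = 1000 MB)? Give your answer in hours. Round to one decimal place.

4.7 hours

Audio: 192 kbps = 0.192 Mbps.
Total bitrate: 7.38 + 0.192 = 7.572 Mbps.
Capacity: 16 GB = 128,000 Mb.
Recording time: 128,000 / 7.572 = 16,904 s ≈ 4.70 hours.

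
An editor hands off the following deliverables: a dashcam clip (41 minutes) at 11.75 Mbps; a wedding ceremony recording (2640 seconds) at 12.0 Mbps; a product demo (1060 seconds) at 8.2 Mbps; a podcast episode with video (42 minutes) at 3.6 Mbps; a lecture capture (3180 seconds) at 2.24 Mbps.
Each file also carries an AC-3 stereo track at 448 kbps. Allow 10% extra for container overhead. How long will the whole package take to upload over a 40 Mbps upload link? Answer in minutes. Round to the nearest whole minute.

Audio: 448 kbps = 0.448 Mbps.
dashcam clip: 12.198 Mbps × 2460 s × 1.10 = 33007.8 Mb
wedding ceremony recording: 12.448 Mbps × 2640 s × 1.10 = 36149.0 Mb
product demo: 8.648 Mbps × 1060 s × 1.10 = 10083.6 Mb
podcast episode with video: 4.048 Mbps × 2520 s × 1.10 = 11221.1 Mb
lecture capture: 2.688 Mbps × 3180 s × 1.10 = 9402.6 Mb
Total: 99864.0 Mb = 12483.0 MB.
At 40 Mbps: 99864.0 / 40 = 2497 s ≈ 41.6 minutes.

42 minutes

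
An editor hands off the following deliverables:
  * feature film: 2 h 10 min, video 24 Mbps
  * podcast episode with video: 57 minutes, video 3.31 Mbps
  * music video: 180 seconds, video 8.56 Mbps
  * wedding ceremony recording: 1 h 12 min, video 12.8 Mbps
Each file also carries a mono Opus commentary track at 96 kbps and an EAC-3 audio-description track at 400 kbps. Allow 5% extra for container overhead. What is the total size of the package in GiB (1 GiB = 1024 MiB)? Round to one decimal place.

Audio total: 96 + 400 = 496 kbps = 0.496 Mbps.
feature film: 24.496 Mbps × 7800 s × 1.05 = 200622.2 Mb
podcast episode with video: 3.806 Mbps × 3420 s × 1.05 = 13667.3 Mb
music video: 9.056 Mbps × 180 s × 1.05 = 1711.6 Mb
wedding ceremony recording: 13.296 Mbps × 4320 s × 1.05 = 60310.7 Mb
Total: 276311.8 Mb = 34539.0 MB.
= 32.17 GiB.

32.2 GiB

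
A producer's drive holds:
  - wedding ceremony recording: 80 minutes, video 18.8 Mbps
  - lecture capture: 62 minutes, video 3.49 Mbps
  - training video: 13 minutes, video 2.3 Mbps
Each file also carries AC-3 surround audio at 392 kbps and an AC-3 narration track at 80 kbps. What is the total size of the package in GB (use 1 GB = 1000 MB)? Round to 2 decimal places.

13.68 GB

Audio total: 392 + 80 = 472 kbps = 0.472 Mbps.
wedding ceremony recording: 19.272 Mbps × 4800 s = 92505.6 Mb
lecture capture: 3.962 Mbps × 3720 s = 14738.6 Mb
training video: 2.772 Mbps × 780 s = 2162.2 Mb
Total: 109406.4 Mb = 13675.8 MB.
= 13.68 GB.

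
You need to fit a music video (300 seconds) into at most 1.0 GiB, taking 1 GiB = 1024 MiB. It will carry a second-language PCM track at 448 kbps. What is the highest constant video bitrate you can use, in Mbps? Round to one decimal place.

28.2 Mbps

Budget: 1.0 GiB = 8589.9 Mb.
Total bitrate budget: 8589.9 Mb / 300 s = 28.633 Mbps.
Audio: 448 kbps = 0.448 Mbps.
Video: 28.633 − 0.448 = 28.185 Mbps.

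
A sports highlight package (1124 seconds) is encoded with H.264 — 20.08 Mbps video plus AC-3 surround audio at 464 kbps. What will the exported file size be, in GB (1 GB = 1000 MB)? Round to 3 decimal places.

2.886 GB

Audio: 464 kbps = 0.464 Mbps.
Total bitrate: 20.08 + 0.464 = 20.544 Mbps.
Stream data: 20.544 Mbps × 1124 s = 23091.5 Mb.
23,091 Mb ÷ 8 = 2,886 MB → 2.886 GB.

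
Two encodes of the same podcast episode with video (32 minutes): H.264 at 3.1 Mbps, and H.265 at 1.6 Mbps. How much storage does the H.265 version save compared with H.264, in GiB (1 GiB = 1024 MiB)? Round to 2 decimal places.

0.34 GiB

32 min = 1920 s
H.264: 3.100 Mbps × 1920 s = 5952.0 Mb = 0.693 GiB.
H.265: 1.600 Mbps × 1920 s = 3072.0 Mb = 0.358 GiB.
Saving: 0.693 − 0.358 = 0.335 GiB.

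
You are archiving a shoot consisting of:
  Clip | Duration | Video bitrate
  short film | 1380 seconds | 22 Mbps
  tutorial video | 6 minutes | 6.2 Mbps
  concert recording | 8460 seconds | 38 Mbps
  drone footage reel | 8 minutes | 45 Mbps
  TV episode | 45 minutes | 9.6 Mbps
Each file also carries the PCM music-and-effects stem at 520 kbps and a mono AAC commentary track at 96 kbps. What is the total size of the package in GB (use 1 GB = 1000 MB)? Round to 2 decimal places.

Audio total: 520 + 96 = 616 kbps = 0.616 Mbps.
short film: 22.616 Mbps × 1380 s = 31210.1 Mb
tutorial video: 6.816 Mbps × 360 s = 2453.8 Mb
concert recording: 38.616 Mbps × 8460 s = 326691.4 Mb
drone footage reel: 45.616 Mbps × 480 s = 21895.7 Mb
TV episode: 10.216 Mbps × 2700 s = 27583.2 Mb
Total: 409834.1 Mb = 51229.3 MB.
= 51.23 GB.

51.23 GB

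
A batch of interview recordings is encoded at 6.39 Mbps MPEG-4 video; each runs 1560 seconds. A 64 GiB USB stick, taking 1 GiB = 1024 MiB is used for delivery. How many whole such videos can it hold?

55

Per item: 6.390 Mbps × 1560 s = 9,968 Mb = 1,246 MB.
Capacity: 64 GiB = 549,756 Mb; 55.15 items → 55 complete.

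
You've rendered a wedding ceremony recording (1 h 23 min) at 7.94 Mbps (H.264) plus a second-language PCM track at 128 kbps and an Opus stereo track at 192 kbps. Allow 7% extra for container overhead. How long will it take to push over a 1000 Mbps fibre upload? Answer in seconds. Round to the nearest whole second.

1 h 23 min = 83 min = 4980 s
Audio total: 128 + 192 = 320 kbps = 0.320 Mbps.
Total bitrate: 8.260 Mbps.
File: 8.260 Mbps × 4980 s = 41134.8 Mb.
With 7% container overhead: ×1.07. → 44014.2 Mb.
At 1000 Mbps: 44014.2 / 1000 = 44.0 s ≈ 44 seconds.

44 seconds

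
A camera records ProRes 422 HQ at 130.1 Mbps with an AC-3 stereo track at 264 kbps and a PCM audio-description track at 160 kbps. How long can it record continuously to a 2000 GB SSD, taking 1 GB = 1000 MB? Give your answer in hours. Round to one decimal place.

34.1 hours

Audio total: 264 + 160 = 424 kbps = 0.424 Mbps.
Total bitrate: 130.1 + 0.424 = 130.524 Mbps.
Capacity: 2000 GB = 16,000,000 Mb.
Recording time: 16,000,000 / 130.524 = 122,583 s ≈ 34.1 hours.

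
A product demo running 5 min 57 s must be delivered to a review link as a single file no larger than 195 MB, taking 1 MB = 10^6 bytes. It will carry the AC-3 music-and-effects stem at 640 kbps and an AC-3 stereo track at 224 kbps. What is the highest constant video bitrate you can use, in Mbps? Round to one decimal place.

Budget: 195 MB = 1560.0 Mb.
5 min 57 s = 357 s
Total bitrate budget: 1560.0 Mb / 357 s = 4.370 Mbps.
Audio total: 640 + 224 = 864 kbps = 0.864 Mbps.
Video: 4.370 − 0.864 = 3.506 Mbps.

3.5 Mbps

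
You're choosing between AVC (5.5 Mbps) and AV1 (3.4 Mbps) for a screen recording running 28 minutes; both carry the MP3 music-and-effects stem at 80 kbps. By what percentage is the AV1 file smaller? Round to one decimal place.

37.6%

28 min = 1680 s
Audio: 80 kbps = 0.080 Mbps.
AVC: 5.580 Mbps × 1680 s = 9374.4 Mb = 1.172 GB.
AV1: 3.480 Mbps × 1680 s = 5846.4 Mb = 0.731 GB.
Reduction: (1 − 0.731/1.172) × 100 = 37.63%.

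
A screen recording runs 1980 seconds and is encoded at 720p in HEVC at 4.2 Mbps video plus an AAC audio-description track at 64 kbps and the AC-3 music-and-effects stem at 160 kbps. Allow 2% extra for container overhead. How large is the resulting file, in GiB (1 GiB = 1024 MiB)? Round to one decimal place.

Audio total: 64 + 160 = 224 kbps = 0.224 Mbps.
Total bitrate: 4.2 + 0.224 = 4.424 Mbps.
Stream data: 4.424 Mbps × 1980 s = 8759.5 Mb.
With 2% container overhead: ×1.02.
8,935 Mb = 1,116,838,800 bytes ÷ 1,073,741,824 = 1.040 GiB.

1.0 GiB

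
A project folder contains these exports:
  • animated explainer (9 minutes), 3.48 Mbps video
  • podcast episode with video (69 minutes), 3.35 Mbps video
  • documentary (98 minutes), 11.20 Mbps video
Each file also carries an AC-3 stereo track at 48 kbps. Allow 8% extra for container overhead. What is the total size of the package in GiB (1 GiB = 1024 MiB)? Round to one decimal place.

10.3 GiB

Audio: 48 kbps = 0.048 Mbps.
animated explainer: 3.528 Mbps × 540 s × 1.08 = 2057.5 Mb
podcast episode with video: 3.398 Mbps × 4140 s × 1.08 = 15193.1 Mb
documentary: 11.248 Mbps × 5880 s × 1.08 = 71429.3 Mb
Total: 88680.0 Mb = 11085.0 MB.
= 10.32 GiB.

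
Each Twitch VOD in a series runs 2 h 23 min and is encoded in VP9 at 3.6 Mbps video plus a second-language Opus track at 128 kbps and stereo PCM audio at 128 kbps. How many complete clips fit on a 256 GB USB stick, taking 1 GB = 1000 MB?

2 h 23 min = 143 min = 8580 s
Audio total: 128 + 128 = 256 kbps = 0.256 Mbps.
Total bitrate: 3.856 Mbps.
Per item: 3.856 Mbps × 8580 s = 33,084 Mb = 4,136 MB.
Capacity: 256 GB = 2,048,000 Mb; 61.90 items → 61 complete.

61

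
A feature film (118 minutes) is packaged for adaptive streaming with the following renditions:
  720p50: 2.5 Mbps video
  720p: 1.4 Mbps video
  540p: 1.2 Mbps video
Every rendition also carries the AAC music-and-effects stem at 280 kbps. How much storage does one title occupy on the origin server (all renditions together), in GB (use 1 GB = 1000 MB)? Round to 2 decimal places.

118 min = 7080 s
Audio: 280 kbps = 0.280 Mbps.
Sum of rendition bitrates: (2.5+0.280) + (1.4+0.280) + (1.2+0.280) = 5.940 Mbps.
× 7080 s = 42,055 Mb = 5,257 MB = 5.257 GB.

5.26 GB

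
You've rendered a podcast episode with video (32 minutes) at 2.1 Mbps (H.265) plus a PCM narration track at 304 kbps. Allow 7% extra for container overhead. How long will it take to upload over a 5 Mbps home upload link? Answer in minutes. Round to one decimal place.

32 min = 1920 s
Audio: 304 kbps = 0.304 Mbps.
Total bitrate: 2.404 Mbps.
File: 2.404 Mbps × 1920 s = 4615.7 Mb.
With 7% container overhead: ×1.07. → 4938.8 Mb.
At 5 Mbps: 4938.8 / 5 = 987.8 s ≈ 16.5 minutes.

16.5 minutes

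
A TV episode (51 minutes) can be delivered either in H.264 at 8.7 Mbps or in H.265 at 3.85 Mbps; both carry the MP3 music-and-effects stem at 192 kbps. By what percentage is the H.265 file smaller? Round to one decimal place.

54.5%

51 min = 3060 s
Audio: 192 kbps = 0.192 Mbps.
H.264: 8.892 Mbps × 3060 s = 27209.5 Mb = 3.401 GB.
H.265: 4.042 Mbps × 3060 s = 12368.5 Mb = 1.546 GB.
Reduction: (1 − 1.546/3.401) × 100 = 54.54%.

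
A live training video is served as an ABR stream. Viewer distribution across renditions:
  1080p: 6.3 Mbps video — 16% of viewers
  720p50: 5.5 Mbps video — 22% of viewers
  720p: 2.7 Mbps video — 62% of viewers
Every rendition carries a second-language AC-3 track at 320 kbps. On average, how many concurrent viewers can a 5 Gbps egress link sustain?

Audio: 320 kbps = 0.320 Mbps.
Average per-viewer bitrate: 0.16×6.620 + 0.22×5.820 + 0.62×3.020 = 4.212 Mbps.
5 Gbps = 5,000 Mbps; 5,000 / 4.212 = 1187.08 → 1187.

1187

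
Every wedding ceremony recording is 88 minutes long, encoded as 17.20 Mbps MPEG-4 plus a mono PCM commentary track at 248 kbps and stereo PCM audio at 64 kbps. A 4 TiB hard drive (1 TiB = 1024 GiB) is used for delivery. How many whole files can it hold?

88 min = 5280 s
Audio total: 248 + 64 = 312 kbps = 0.312 Mbps.
Total bitrate: 17.512 Mbps.
Per item: 17.512 Mbps × 5280 s = 92,463 Mb = 11,558 MB.
Capacity: 4 TiB = 35,184,372 Mb; 380.52 items → 380 complete.

380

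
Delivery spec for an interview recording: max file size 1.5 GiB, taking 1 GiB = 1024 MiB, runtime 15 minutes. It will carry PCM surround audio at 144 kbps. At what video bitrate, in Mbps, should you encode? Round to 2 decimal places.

14.17 Mbps

Budget: 1.5 GiB = 12884.9 Mb.
15 min = 900 s
Total bitrate budget: 12884.9 Mb / 900 s = 14.317 Mbps.
Audio: 144 kbps = 0.144 Mbps.
Video: 14.317 − 0.144 = 14.173 Mbps.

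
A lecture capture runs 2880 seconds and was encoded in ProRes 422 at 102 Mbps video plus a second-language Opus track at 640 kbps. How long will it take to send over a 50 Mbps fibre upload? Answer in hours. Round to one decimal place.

1.6 hours

Audio: 640 kbps = 0.640 Mbps.
Total bitrate: 102.640 Mbps.
File: 102.640 Mbps × 2880 s = 295603.2 Mb.
At 50 Mbps: 295603.2 / 50 = 5912.1 s ≈ 1.64 hours.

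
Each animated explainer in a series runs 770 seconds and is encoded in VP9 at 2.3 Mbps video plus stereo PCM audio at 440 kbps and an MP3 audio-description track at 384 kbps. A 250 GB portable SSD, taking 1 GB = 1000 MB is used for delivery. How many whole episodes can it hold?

831

Audio total: 440 + 384 = 824 kbps = 0.824 Mbps.
Total bitrate: 3.124 Mbps.
Per item: 3.124 Mbps × 770 s = 2,405 Mb = 300.7 MB.
Capacity: 250 GB = 2,000,000 Mb; 831.43 items → 831 complete.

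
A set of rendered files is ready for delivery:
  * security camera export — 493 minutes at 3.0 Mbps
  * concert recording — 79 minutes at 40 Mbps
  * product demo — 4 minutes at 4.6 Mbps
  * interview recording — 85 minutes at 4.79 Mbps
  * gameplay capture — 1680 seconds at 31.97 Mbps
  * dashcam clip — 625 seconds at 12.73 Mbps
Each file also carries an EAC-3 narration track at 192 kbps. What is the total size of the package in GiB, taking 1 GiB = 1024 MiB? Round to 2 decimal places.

43.49 GiB

Audio: 192 kbps = 0.192 Mbps.
security camera export: 3.192 Mbps × 29580 s = 94419.4 Mb
concert recording: 40.192 Mbps × 4740 s = 190510.1 Mb
product demo: 4.792 Mbps × 240 s = 1150.1 Mb
interview recording: 4.982 Mbps × 5100 s = 25408.2 Mb
gameplay capture: 32.162 Mbps × 1680 s = 54032.2 Mb
dashcam clip: 12.922 Mbps × 625 s = 8076.2 Mb
Total: 373596.1 Mb = 46699.5 MB.
= 43.49 GiB.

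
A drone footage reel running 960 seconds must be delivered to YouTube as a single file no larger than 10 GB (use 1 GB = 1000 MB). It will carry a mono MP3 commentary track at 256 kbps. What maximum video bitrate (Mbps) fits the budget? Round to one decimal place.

Budget: 10 GB = 80000.0 Mb.
Total bitrate budget: 80000.0 Mb / 960 s = 83.333 Mbps.
Audio: 256 kbps = 0.256 Mbps.
Video: 83.333 − 0.256 = 83.077 Mbps.

83.1 Mbps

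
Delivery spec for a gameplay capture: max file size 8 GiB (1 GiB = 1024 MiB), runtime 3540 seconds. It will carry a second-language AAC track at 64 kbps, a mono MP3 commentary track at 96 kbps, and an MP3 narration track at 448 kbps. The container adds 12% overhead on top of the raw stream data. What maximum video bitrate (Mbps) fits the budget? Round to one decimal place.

16.7 Mbps

Budget: 8 GiB = 68719.5 Mb.
Stream payload after overhead: 68719.5 / 1.12 = 61356.7 Mb.
Total bitrate budget: 61356.7 Mb / 3540 s = 17.332 Mbps.
Audio total: 64 + 96 + 448 = 608 kbps = 0.608 Mbps.
Video: 17.332 − 0.608 = 16.724 Mbps.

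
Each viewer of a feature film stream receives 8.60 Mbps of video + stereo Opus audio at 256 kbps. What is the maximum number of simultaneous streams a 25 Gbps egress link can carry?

Audio: 256 kbps = 0.256 Mbps.
Per-viewer media rate: 8.856 Mbps.
25 Gbps = 25,000 Mbps; 25,000 / 8.856 = 2822.94 → 2822 viewers.

2822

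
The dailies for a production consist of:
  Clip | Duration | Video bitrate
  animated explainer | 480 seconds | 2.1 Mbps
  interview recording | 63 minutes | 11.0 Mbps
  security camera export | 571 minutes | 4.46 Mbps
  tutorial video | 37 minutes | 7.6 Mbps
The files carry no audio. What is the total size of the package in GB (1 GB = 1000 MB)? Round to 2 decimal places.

animated explainer: 2.100 Mbps × 480 s = 1008.0 Mb
interview recording: 11.000 Mbps × 3780 s = 41580.0 Mb
security camera export: 4.460 Mbps × 34260 s = 152799.6 Mb
tutorial video: 7.600 Mbps × 2220 s = 16872.0 Mb
Total: 212259.6 Mb = 26532.5 MB.
= 26.53 GB.

26.53 GB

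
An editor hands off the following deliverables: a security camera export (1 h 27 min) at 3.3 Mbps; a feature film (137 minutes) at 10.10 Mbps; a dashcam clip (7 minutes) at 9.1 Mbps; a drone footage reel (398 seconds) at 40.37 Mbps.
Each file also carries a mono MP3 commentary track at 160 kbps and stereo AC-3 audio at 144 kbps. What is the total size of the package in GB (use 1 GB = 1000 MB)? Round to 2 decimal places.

Audio total: 160 + 144 = 304 kbps = 0.304 Mbps.
security camera export: 3.604 Mbps × 5220 s = 18812.9 Mb
feature film: 10.404 Mbps × 8220 s = 85520.9 Mb
dashcam clip: 9.404 Mbps × 420 s = 3949.7 Mb
drone footage reel: 40.674 Mbps × 398 s = 16188.3 Mb
Total: 124471.7 Mb = 15559.0 MB.
= 15.56 GB.

15.56 GB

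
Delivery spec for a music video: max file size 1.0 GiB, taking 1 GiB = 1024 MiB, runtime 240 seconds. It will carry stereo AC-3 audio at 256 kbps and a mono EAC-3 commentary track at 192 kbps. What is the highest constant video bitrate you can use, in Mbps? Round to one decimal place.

35.3 Mbps

Budget: 1.0 GiB = 8589.9 Mb.
Total bitrate budget: 8589.9 Mb / 240 s = 35.791 Mbps.
Audio total: 256 + 192 = 448 kbps = 0.448 Mbps.
Video: 35.791 − 0.448 = 35.343 Mbps.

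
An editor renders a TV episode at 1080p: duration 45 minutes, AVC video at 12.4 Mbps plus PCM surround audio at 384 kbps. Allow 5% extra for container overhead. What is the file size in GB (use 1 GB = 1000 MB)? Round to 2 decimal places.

4.53 GB

45 min = 2700 s
Audio: 384 kbps = 0.384 Mbps.
Total bitrate: 12.4 + 0.384 = 12.784 Mbps.
Stream data: 12.784 Mbps × 2700 s = 34516.8 Mb.
With 5% container overhead: ×1.05.
36,243 Mb ÷ 8 = 4,530 MB → 4.530 GB.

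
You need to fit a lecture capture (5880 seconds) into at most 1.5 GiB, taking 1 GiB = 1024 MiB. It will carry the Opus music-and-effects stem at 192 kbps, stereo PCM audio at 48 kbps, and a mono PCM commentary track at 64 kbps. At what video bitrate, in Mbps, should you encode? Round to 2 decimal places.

Budget: 1.5 GiB = 12884.9 Mb.
Total bitrate budget: 12884.9 Mb / 5880 s = 2.191 Mbps.
Audio total: 192 + 48 + 64 = 304 kbps = 0.304 Mbps.
Video: 2.191 − 0.304 = 1.887 Mbps.

1.89 Mbps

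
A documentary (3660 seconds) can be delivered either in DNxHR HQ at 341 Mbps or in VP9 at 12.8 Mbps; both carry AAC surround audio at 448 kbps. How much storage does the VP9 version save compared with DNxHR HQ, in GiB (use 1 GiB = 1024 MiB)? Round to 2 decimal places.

139.84 GiB

Audio: 448 kbps = 0.448 Mbps.
DNxHR HQ: 341.448 Mbps × 3660 s = 1249699.7 Mb = 145.484 GiB.
VP9: 13.248 Mbps × 3660 s = 48487.7 Mb = 5.645 GiB.
Saving: 145.484 − 5.645 = 139.839 GiB.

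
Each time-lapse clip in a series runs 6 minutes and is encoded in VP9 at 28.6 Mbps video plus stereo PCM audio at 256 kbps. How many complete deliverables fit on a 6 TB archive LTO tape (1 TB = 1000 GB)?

4620

6 min = 360 s
Audio: 256 kbps = 0.256 Mbps.
Total bitrate: 28.856 Mbps.
Per item: 28.856 Mbps × 360 s = 10,388 Mb = 1,299 MB.
Capacity: 6 TB = 48,000,000 Mb; 4620.65 items → 4620 complete.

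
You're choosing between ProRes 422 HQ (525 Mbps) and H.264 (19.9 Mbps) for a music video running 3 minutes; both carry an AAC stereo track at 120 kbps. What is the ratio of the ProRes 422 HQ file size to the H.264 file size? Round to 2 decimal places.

3 min = 180 s
Audio: 120 kbps = 0.120 Mbps.
ProRes 422 HQ: 525.120 Mbps × 180 s = 94521.6 Mb = 11.004 GiB.
H.264: 20.020 Mbps × 180 s = 3603.6 Mb = 0.420 GiB.
Ratio: 11.004 / 0.420 = 26.230.

26.23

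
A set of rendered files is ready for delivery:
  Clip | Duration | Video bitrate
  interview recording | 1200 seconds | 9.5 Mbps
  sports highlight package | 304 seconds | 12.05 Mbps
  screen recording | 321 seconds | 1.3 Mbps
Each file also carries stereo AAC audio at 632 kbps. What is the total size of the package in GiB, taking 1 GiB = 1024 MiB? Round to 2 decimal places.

1.94 GiB

Audio: 632 kbps = 0.632 Mbps.
interview recording: 10.132 Mbps × 1200 s = 12158.4 Mb
sports highlight package: 12.682 Mbps × 304 s = 3855.3 Mb
screen recording: 1.932 Mbps × 321 s = 620.2 Mb
Total: 16633.9 Mb = 2079.2 MB.
= 1.936 GiB.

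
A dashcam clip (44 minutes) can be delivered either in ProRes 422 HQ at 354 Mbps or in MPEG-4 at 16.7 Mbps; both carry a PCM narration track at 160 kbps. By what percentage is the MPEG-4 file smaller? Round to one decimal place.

44 min = 2640 s
Audio: 160 kbps = 0.160 Mbps.
ProRes 422 HQ: 354.160 Mbps × 2640 s = 934982.4 Mb = 108.846 GiB.
MPEG-4: 16.860 Mbps × 2640 s = 44510.4 Mb = 5.182 GiB.
Reduction: (1 − 5.182/108.846) × 100 = 95.24%.

95.2%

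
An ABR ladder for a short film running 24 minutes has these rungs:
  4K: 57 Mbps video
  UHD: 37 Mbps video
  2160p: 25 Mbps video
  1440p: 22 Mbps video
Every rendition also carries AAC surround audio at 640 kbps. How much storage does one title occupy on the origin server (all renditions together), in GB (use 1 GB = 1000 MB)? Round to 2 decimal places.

24 min = 1440 s
Audio: 640 kbps = 0.640 Mbps.
Sum of rendition bitrates: (57+0.640) + (37+0.640) + (25+0.640) + (22+0.640) = 143.560 Mbps.
× 1440 s = 206,726 Mb = 25,841 MB = 25.84 GB.

25.84 GB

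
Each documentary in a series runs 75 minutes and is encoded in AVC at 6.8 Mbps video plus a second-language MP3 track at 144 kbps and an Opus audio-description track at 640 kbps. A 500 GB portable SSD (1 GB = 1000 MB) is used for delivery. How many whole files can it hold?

75 min = 4500 s
Audio total: 144 + 640 = 784 kbps = 0.784 Mbps.
Total bitrate: 7.584 Mbps.
Per item: 7.584 Mbps × 4500 s = 34,128 Mb = 4,266 MB.
Capacity: 500 GB = 4,000,000 Mb; 117.21 items → 117 complete.

117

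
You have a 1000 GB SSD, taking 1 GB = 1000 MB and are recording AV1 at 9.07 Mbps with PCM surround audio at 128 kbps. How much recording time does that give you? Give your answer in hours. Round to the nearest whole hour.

Audio: 128 kbps = 0.128 Mbps.
Total bitrate: 9.07 + 0.128 = 9.198 Mbps.
Capacity: 1000 GB = 8,000,000 Mb.
Recording time: 8,000,000 / 9.198 = 869,754 s ≈ 242 hours.

242 hours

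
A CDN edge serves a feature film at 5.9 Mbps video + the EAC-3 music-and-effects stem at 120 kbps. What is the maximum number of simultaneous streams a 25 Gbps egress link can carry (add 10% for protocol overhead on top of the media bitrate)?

3775

Audio: 120 kbps = 0.120 Mbps.
Per-viewer media rate: 6.020 Mbps.
On the wire with 10% overhead: 6.622 Mbps.
25 Gbps = 25,000 Mbps; 25,000 / 6.622 = 3775.29 → 3775 viewers.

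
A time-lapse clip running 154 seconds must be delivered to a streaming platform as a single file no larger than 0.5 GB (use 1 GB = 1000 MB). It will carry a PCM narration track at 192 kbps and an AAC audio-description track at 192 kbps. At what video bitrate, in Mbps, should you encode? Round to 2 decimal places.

Budget: 0.5 GB = 4000.0 Mb.
Total bitrate budget: 4000.0 Mb / 154 s = 25.974 Mbps.
Audio total: 192 + 192 = 384 kbps = 0.384 Mbps.
Video: 25.974 − 0.384 = 25.590 Mbps.

25.59 Mbps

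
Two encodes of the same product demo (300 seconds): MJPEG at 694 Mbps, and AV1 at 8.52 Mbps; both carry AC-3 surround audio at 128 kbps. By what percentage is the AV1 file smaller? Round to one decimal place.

Audio: 128 kbps = 0.128 Mbps.
MJPEG: 694.128 Mbps × 300 s = 208238.4 Mb = 24.242 GiB.
AV1: 8.648 Mbps × 300 s = 2594.4 Mb = 0.302 GiB.
Reduction: (1 − 0.302/24.242) × 100 = 98.75%.

98.8%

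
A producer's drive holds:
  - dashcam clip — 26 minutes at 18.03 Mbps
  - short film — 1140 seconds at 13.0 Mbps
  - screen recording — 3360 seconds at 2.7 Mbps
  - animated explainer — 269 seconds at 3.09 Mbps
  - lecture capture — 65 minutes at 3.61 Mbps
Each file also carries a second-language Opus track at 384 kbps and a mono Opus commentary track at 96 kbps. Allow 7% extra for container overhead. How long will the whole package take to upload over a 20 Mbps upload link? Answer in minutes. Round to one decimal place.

Audio total: 384 + 96 = 480 kbps = 0.480 Mbps.
dashcam clip: 18.510 Mbps × 1560 s × 1.07 = 30896.9 Mb
short film: 13.480 Mbps × 1140 s × 1.07 = 16442.9 Mb
screen recording: 3.180 Mbps × 3360 s × 1.07 = 11432.7 Mb
animated explainer: 3.570 Mbps × 269 s × 1.07 = 1027.6 Mb
lecture capture: 4.090 Mbps × 3900 s × 1.07 = 17067.6 Mb
Total: 76867.7 Mb = 9608.5 MB.
At 20 Mbps: 76867.7 / 20 = 3843 s ≈ 64.1 minutes.

64.1 minutes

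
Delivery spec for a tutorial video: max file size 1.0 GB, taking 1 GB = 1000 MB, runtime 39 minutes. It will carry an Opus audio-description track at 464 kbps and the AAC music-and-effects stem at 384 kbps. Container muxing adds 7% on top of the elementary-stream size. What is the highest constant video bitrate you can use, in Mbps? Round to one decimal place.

Budget: 1.0 GB = 8000.0 Mb.
Stream payload after overhead: 8000.0 / 1.07 = 7476.6 Mb.
39 min = 2340 s
Total bitrate budget: 7476.6 Mb / 2340 s = 3.195 Mbps.
Audio total: 464 + 384 = 848 kbps = 0.848 Mbps.
Video: 3.195 − 0.848 = 2.347 Mbps.

2.3 Mbps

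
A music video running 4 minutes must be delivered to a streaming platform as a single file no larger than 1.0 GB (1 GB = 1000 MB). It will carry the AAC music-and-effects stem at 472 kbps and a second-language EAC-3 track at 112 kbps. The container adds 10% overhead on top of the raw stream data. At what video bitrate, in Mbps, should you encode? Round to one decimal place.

Budget: 1.0 GB = 8000.0 Mb.
Stream payload after overhead: 8000.0 / 1.10 = 7272.7 Mb.
4 min = 240 s
Total bitrate budget: 7272.7 Mb / 240 s = 30.303 Mbps.
Audio total: 472 + 112 = 584 kbps = 0.584 Mbps.
Video: 30.303 − 0.584 = 29.719 Mbps.

29.7 Mbps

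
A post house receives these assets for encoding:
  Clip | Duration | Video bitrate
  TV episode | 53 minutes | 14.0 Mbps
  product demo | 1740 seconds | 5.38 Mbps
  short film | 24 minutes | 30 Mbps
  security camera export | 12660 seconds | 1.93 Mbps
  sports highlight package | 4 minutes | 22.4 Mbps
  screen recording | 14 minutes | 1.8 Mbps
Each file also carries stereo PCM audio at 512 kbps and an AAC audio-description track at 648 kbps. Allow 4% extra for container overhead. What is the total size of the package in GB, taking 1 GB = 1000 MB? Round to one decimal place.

19.7 GB

Audio total: 512 + 648 = 1160 kbps = 1.160 Mbps.
TV episode: 15.160 Mbps × 3180 s × 1.04 = 50137.2 Mb
product demo: 6.540 Mbps × 1740 s × 1.04 = 11834.8 Mb
short film: 31.160 Mbps × 1440 s × 1.04 = 46665.2 Mb
security camera export: 3.090 Mbps × 12660 s × 1.04 = 40684.2 Mb
sports highlight package: 23.560 Mbps × 240 s × 1.04 = 5880.6 Mb
screen recording: 2.960 Mbps × 840 s × 1.04 = 2585.9 Mb
Total: 157787.8 Mb = 19723.5 MB.
= 19.72 GB.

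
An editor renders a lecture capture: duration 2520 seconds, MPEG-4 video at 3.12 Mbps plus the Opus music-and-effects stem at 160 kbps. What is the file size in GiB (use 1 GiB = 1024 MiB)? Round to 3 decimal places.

Audio: 160 kbps = 0.160 Mbps.
Total bitrate: 3.12 + 0.160 = 3.280 Mbps.
Stream data: 3.280 Mbps × 2520 s = 8265.6 Mb.
8,266 Mb = 1,033,200,000 bytes ÷ 1,073,741,824 = 0.9622 GiB.

0.962 GiB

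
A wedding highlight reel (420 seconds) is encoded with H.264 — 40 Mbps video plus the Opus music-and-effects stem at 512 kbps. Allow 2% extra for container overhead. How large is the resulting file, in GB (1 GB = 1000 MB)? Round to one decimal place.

Audio: 512 kbps = 0.512 Mbps.
Total bitrate: 40 + 0.512 = 40.512 Mbps.
Stream data: 40.512 Mbps × 420 s = 17015.0 Mb.
With 2% container overhead: ×1.02.
17,355 Mb ÷ 8 = 2,169 MB → 2.169 GB.

2.2 GB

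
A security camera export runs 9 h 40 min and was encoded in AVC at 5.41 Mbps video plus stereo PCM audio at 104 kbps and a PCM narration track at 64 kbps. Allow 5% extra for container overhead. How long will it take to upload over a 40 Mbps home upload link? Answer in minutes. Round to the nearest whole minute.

85 minutes

9 h 40 min = 580 min = 34800 s
Audio total: 104 + 64 = 168 kbps = 0.168 Mbps.
Total bitrate: 5.578 Mbps.
File: 5.578 Mbps × 34800 s = 194114.4 Mb.
With 5% container overhead: ×1.05. → 203820.1 Mb.
At 40 Mbps: 203820.1 / 40 = 5095.5 s ≈ 84.9 minutes.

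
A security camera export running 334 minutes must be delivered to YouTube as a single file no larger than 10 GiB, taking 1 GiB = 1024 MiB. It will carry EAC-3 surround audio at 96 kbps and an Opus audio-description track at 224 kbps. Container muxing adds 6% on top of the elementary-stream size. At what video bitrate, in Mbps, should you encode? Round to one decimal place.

Budget: 10 GiB = 85899.3 Mb.
Stream payload after overhead: 85899.3 / 1.06 = 81037.1 Mb.
334 min = 20040 s
Total bitrate budget: 81037.1 Mb / 20040 s = 4.044 Mbps.
Audio total: 96 + 224 = 320 kbps = 0.320 Mbps.
Video: 4.044 − 0.320 = 3.724 Mbps.

3.7 Mbps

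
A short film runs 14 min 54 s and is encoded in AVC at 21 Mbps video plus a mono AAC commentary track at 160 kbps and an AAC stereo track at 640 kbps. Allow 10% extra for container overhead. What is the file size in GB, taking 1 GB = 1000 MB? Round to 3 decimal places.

14 min 54 s = 894 s
Audio total: 160 + 640 = 800 kbps = 0.800 Mbps.
Total bitrate: 21 + 0.800 = 21.800 Mbps.
Stream data: 21.800 Mbps × 894 s = 19489.2 Mb.
With 10% container overhead: ×1.10.
21,438 Mb ÷ 8 = 2,680 MB → 2.680 GB.

2.680 GB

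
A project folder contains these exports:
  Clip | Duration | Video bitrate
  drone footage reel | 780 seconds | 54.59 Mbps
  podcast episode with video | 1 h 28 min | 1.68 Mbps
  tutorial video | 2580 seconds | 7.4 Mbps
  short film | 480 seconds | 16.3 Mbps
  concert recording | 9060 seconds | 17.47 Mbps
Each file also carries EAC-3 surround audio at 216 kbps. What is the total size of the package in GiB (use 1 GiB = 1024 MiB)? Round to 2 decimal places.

Audio: 216 kbps = 0.216 Mbps.
drone footage reel: 54.806 Mbps × 780 s = 42748.7 Mb
podcast episode with video: 1.896 Mbps × 5280 s = 10010.9 Mb
tutorial video: 7.616 Mbps × 2580 s = 19649.3 Mb
short film: 16.516 Mbps × 480 s = 7927.7 Mb
concert recording: 17.686 Mbps × 9060 s = 160235.2 Mb
Total: 240571.7 Mb = 30071.5 MB.
= 28.01 GiB.

28.01 GiB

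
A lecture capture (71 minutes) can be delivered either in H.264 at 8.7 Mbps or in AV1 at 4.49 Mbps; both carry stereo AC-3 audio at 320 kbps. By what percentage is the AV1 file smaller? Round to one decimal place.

71 min = 4260 s
Audio: 320 kbps = 0.320 Mbps.
H.264: 9.020 Mbps × 4260 s = 38425.2 Mb = 4.803 GB.
AV1: 4.810 Mbps × 4260 s = 20490.6 Mb = 2.561 GB.
Reduction: (1 − 2.561/4.803) × 100 = 46.67%.

46.7%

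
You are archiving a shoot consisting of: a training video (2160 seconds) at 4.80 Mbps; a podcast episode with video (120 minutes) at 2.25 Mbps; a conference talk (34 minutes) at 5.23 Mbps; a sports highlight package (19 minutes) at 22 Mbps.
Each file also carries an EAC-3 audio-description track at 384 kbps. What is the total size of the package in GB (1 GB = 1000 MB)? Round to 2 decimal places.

Audio: 384 kbps = 0.384 Mbps.
training video: 5.184 Mbps × 2160 s = 11197.4 Mb
podcast episode with video: 2.634 Mbps × 7200 s = 18964.8 Mb
conference talk: 5.614 Mbps × 2040 s = 11452.6 Mb
sports highlight package: 22.384 Mbps × 1140 s = 25517.8 Mb
Total: 67132.6 Mb = 8391.6 MB.
= 8.392 GB.

8.39 GB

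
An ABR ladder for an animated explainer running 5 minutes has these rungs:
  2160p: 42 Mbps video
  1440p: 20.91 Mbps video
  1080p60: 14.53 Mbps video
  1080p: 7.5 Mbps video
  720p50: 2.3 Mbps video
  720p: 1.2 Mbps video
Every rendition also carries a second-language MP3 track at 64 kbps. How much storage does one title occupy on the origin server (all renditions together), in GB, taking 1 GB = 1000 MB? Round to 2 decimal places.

5 min = 300 s
Audio: 64 kbps = 0.064 Mbps.
Sum of rendition bitrates: (42+0.064) + (20.91+0.064) + (14.53+0.064) + (7.5+0.064) + (2.3+0.064) + (1.2+0.064) = 88.824 Mbps.
× 300 s = 26,647 Mb = 3,331 MB = 3.331 GB.

3.33 GB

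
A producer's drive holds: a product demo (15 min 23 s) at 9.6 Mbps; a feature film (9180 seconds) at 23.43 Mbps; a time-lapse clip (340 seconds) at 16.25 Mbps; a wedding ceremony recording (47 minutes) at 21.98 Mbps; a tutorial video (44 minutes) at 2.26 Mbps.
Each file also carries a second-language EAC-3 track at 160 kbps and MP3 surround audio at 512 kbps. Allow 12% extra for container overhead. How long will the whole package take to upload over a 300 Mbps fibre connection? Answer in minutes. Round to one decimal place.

Audio total: 160 + 512 = 672 kbps = 0.672 Mbps.
product demo: 10.272 Mbps × 923 s × 1.12 = 10618.8 Mb
feature film: 24.102 Mbps × 9180 s × 1.12 = 247807.1 Mb
time-lapse clip: 16.922 Mbps × 340 s × 1.12 = 6443.9 Mb
wedding ceremony recording: 22.652 Mbps × 2820 s × 1.12 = 71544.1 Mb
tutorial video: 2.932 Mbps × 2640 s × 1.12 = 8669.3 Mb
Total: 345083.2 Mb = 43135.4 MB.
At 300 Mbps: 345083.2 / 300 = 1150 s ≈ 19.2 minutes.

19.2 minutes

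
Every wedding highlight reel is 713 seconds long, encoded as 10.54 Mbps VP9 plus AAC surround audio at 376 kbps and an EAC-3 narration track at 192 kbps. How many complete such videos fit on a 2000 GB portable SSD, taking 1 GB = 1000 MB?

Audio total: 376 + 192 = 568 kbps = 0.568 Mbps.
Total bitrate: 11.108 Mbps.
Per item: 11.108 Mbps × 713 s = 7,920 Mb = 990.0 MB.
Capacity: 2000 GB = 16,000,000 Mb; 2020.20 items → 2020 complete.

2020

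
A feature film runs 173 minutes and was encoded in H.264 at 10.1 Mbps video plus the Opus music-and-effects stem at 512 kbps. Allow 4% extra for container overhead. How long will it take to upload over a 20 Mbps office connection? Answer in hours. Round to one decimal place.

173 min = 10380 s
Audio: 512 kbps = 0.512 Mbps.
Total bitrate: 10.612 Mbps.
File: 10.612 Mbps × 10380 s = 110152.6 Mb.
With 4% container overhead: ×1.04. → 114558.7 Mb.
At 20 Mbps: 114558.7 / 20 = 5727.9 s ≈ 1.59 hours.

1.6 hours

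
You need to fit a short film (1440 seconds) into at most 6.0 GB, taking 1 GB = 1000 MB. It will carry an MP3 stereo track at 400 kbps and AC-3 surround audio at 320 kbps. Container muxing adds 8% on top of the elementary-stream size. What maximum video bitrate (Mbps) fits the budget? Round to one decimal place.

Budget: 6.0 GB = 48000.0 Mb.
Stream payload after overhead: 48000.0 / 1.08 = 44444.4 Mb.
Total bitrate budget: 44444.4 Mb / 1440 s = 30.864 Mbps.
Audio total: 400 + 320 = 720 kbps = 0.720 Mbps.
Video: 30.864 − 0.720 = 30.144 Mbps.

30.1 Mbps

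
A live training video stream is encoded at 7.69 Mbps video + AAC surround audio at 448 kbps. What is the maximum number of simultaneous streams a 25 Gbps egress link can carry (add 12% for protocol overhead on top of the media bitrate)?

Audio: 448 kbps = 0.448 Mbps.
Per-viewer media rate: 8.138 Mbps.
On the wire with 12% overhead: 9.115 Mbps.
25 Gbps = 25,000 Mbps; 25,000 / 9.115 = 2742.86 → 2742 viewers.

2742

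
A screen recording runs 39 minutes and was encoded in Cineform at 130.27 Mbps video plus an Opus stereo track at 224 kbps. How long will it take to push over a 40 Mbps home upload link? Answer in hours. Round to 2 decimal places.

2.12 hours

39 min = 2340 s
Audio: 224 kbps = 0.224 Mbps.
Total bitrate: 130.494 Mbps.
File: 130.494 Mbps × 2340 s = 305356.0 Mb.
At 40 Mbps: 305356.0 / 40 = 7633.9 s ≈ 2.12 hours.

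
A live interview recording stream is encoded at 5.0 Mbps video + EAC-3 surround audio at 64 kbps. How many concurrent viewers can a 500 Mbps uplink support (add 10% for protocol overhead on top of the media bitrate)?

Audio: 64 kbps = 0.064 Mbps.
Per-viewer media rate: 5.064 Mbps.
On the wire with 10% overhead: 5.570 Mbps.
500 Mbps = 500.0 Mbps; 500.0 / 5.570 = 89.76 → 89 viewers.

89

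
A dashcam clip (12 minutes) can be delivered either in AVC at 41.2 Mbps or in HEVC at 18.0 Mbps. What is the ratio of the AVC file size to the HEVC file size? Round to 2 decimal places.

2.29

12 min = 720 s
AVC: 41.200 Mbps × 720 s = 29664.0 Mb = 3.708 GB.
HEVC: 18.000 Mbps × 720 s = 12960.0 Mb = 1.620 GB.
Ratio: 3.708 / 1.620 = 2.289.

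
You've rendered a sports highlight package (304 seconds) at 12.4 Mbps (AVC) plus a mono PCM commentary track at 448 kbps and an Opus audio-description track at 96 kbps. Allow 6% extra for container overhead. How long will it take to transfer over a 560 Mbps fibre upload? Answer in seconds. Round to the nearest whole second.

Audio total: 448 + 96 = 544 kbps = 0.544 Mbps.
Total bitrate: 12.944 Mbps.
File: 12.944 Mbps × 304 s = 3935.0 Mb.
With 6% container overhead: ×1.06. → 4171.1 Mb.
At 560 Mbps: 4171.1 / 560 = 7.4 s ≈ 7.45 seconds.

7 seconds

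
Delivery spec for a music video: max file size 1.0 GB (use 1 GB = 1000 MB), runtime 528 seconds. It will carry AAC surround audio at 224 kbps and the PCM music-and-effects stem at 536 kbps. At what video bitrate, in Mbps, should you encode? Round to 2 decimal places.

Budget: 1.0 GB = 8000.0 Mb.
Total bitrate budget: 8000.0 Mb / 528 s = 15.152 Mbps.
Audio total: 224 + 536 = 760 kbps = 0.760 Mbps.
Video: 15.152 − 0.760 = 14.392 Mbps.

14.39 Mbps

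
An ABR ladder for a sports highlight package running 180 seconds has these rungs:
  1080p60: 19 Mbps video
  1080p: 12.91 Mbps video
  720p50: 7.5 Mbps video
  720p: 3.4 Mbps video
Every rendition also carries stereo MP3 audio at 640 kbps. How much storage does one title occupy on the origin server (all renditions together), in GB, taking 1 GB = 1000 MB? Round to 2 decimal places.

Audio: 640 kbps = 0.640 Mbps.
Sum of rendition bitrates: (19+0.640) + (12.91+0.640) + (7.5+0.640) + (3.4+0.640) = 45.370 Mbps.
× 180 s = 8,167 Mb = 1,021 MB = 1.021 GB.

1.02 GB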